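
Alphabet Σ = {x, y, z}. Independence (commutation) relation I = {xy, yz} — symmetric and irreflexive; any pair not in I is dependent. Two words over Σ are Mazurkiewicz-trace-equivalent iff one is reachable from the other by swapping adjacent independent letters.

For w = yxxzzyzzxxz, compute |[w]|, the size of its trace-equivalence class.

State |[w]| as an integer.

55

drop 0:y onto floor
drop 1:x onto floor
drop 2:x onto {1:x}
drop 3:z onto {2:x}
drop 4:z onto {3:z}
drop 5:y onto {0:y}
drop 6:z onto {4:z}
drop 7:z onto {6:z}
drop 8:x onto {7:z}
drop 9:x onto {8:x}
drop 10:z onto {9:x}
ground layer = {0:y, 1:x}
drop-orders for the pieces not yet dropped (sum over which currently-grounded one goes next):
  1 to go: {5} 1  {10} 1
  2 to go: {0,5} 1  {5,10} 2  {9,10} 1
  3 to go: {0,5,10} 3  {5,9,10} 3  {8,9,10} 1
  4 to go: {0,5,9,10} 6  {5,8,9,10} 4  {7,8,9,10} 1
  5 to go: {0,5,8,9,10} 10  {5,7,8,9,10} 5  {6,7,8,9,10} 1
  6 to go: {0,5,7,8,9,10} 15  {4,6,7,8,9,10} 1  {5,6,7,8,9,10} 6
  7 to go: {0,5,6,7,8,9,10} 21  {3,4,6,7,8,9,10} 1  {4,5,6,7,8,9,10} 7
  8 to go: {0,4,5,6,7,8,9,10} 28  {2,3,4,6,7,8,9,10} 1  {3,4,5,6,7,8,9,10} 8
  9 to go: {0,3,4,5,6,7,8,9,10} 36  {1,2,3,4,6,7,8,9,10} 1  {2,3,4,5,6,7,8,9,10} 9
  if 0:y drops first: 10 orders
  if 1:x drops first: 45 orders
heap linearizations: 55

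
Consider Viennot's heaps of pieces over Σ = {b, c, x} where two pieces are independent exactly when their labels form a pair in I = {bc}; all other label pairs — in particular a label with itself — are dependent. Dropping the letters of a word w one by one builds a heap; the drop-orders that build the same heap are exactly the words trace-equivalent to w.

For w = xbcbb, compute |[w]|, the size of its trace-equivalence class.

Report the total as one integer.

4

#0=x has no predecessor
#1=b depends on [0:x]
#2=c depends on [0:x]
#3=b depends on [1:b]
#4=b depends on [3:b]
sources: [0:x]
N(rest) = Σ N(rest − s) over sources s of rest; N(one piece) = 1:
  size 1 → [2]=1  [4]=1
  size 2 → [2,4]=2  [3,4]=1
  size 3 → [1,3,4]=1  [2,3,4]=3
  first=0(x) contributes 4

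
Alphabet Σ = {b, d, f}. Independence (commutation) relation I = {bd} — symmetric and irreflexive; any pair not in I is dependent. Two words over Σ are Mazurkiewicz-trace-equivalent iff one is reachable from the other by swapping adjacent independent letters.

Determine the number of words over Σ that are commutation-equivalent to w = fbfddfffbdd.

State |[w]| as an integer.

0(f) covers ∅
1(b) covers 0:f
2(f) covers 1:b
3(d) covers 2:f
4(d) covers 3:d
5(f) covers 4:d
6(f) covers 5:f
7(f) covers 6:f
8(b) covers 7:f
9(d) covers 7:f
10(d) covers 9:d
floor of heap: 0:f
completions by unplaced set U, small U first (add the entries for U minus each lowest piece of U):
  |U|=1: {8}:1  {10}:1
  |U|=2: {8,10}:2  {9,10}:1
  |U|=3: {8,9,10}:3
  |U|=4: {7,8,9,10}:3
  |U|=5: {6,7,8,9,10}:3
  |U|=6: {5,6,7,8,9,10}:3
  |U|=7: {4,5,6,7,8,9,10}:3
  |U|=8: {3,4,5,6,7,8,9,10}:3
  |U|=9: {2,3,4,5,6,7,8,9,10}:3
  start at 0(f): 3

3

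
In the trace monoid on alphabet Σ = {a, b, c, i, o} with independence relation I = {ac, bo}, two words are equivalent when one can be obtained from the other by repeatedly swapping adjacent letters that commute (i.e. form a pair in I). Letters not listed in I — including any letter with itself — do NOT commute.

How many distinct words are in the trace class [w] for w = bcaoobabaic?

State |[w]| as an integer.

#0=b has no predecessor
#1=c depends on [0:b]
#2=a depends on [0:b]
#3=o depends on [1:c, 2:a]
#4=o depends on [3:o]
#5=b depends on [1:c, 2:a]
#6=a depends on [4:o, 5:b]
#7=b depends on [6:a]
#8=a depends on [7:b]
#9=i depends on [8:a]
#10=c depends on [9:i]
sources: [0:b]
N(rest) = Σ N(rest − s) over sources s of rest; N(one piece) = 1:
  size 1 → [10]=1
  size 2 → [9,10]=1
  size 3 → [8,9,10]=1
  size 4 → [7,8,9,10]=1
  size 5 → [6,7,8,9,10]=1
  size 6 → [4,6,7,8,9,10]=1  [5,6,7,8,9,10]=1
  size 7 → [3,4,6,7,8,9,10]=1  [4,5,6,7,8,9,10]=2
  size 8 → [3,4,5,6,7,8,9,10]=3
  size 9 → [1,3,4,5,6,7,8,9,10]=3  [2,3,4,5,6,7,8,9,10]=3
  first=0(b) contributes 6

6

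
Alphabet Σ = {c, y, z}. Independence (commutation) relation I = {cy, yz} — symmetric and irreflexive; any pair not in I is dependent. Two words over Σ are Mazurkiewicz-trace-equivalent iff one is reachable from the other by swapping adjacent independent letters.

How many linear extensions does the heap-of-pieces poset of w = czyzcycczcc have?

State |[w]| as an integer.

55

#0=c has no predecessor
#1=z depends on [0:c]
#2=y has no predecessor
#3=z depends on [1:z]
#4=c depends on [3:z]
#5=y depends on [2:y]
#6=c depends on [4:c]
#7=c depends on [6:c]
#8=z depends on [7:c]
#9=c depends on [8:z]
#10=c depends on [9:c]
sources: [0:c, 2:y]
N(rest) = Σ N(rest − s) over sources s of rest; N(one piece) = 1:
  size 1 → [5]=1  [10]=1
  size 2 → [2,5]=1  [5,10]=2  [9,10]=1
  size 3 → [2,5,10]=3  [5,9,10]=3  [8,9,10]=1
  size 4 → [2,5,9,10]=6  [5,8,9,10]=4  [7,8,9,10]=1
  size 5 → [2,5,8,9,10]=10  [5,7,8,9,10]=5  [6,7,8,9,10]=1
  size 6 → [2,5,7,8,9,10]=15  [4,6,7,8,9,10]=1  [5,6,7,8,9,10]=6
  size 7 → [2,5,6,7,8,9,10]=21  [3,4,6,7,8,9,10]=1  [4,5,6,7,8,9,10]=7
  size 8 → [1,3,4,6,7,8,9,10]=1  [2,4,5,6,7,8,9,10]=28  [3,4,5,6,7,8,9,10]=8
  size 9 → [0,1,3,4,6,7,8,9,10]=1  [1,3,4,5,6,7,8,9,10]=9  [2,3,4,5,6,7,8,9,10]=36
  first=0(c) contributes 45
  first=2(y) contributes 10
|[w]| = 55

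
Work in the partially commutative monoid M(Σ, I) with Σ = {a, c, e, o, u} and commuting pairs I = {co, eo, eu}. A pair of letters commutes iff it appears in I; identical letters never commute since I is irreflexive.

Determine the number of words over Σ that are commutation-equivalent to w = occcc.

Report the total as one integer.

0(o) covers ∅
1(c) covers ∅
2(c) covers 1:c
3(c) covers 2:c
4(c) covers 3:c
floor of heap: 0:o, 1:c
completions by unplaced set U, small U first (add the entries for U minus each lowest piece of U):
  |U|=1: {0}:1  {4}:1
  |U|=2: {0,4}:2  {3,4}:1
  |U|=3: {0,3,4}:3  {2,3,4}:1
  start at 0(o): 1
  start at 1(c): 4
sum over floor = 5

5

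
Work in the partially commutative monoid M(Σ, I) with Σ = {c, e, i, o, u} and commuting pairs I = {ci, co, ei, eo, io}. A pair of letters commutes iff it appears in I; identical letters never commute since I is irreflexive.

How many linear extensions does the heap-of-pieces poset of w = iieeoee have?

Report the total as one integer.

105

drop 0:i onto floor
drop 1:i onto {0:i}
drop 2:e onto floor
drop 3:e onto {2:e}
drop 4:o onto floor
drop 5:e onto {3:e}
drop 6:e onto {5:e}
ground layer = {0:i, 2:e, 4:o}
drop-orders for the pieces not yet dropped (sum over which currently-grounded one goes next):
  1 to go: {1} 1  {4} 1  {6} 1
  2 to go: {0,1} 1  {1,4} 2  {1,6} 2  {4,6} 2  {5,6} 1
  3 to go: {0,1,4} 3  {0,1,6} 3  {1,4,6} 6  {1,5,6} 3  {3,5,6} 1  {4,5,6} 3
  4 to go: {0,1,4,6} 12  {0,1,5,6} 6  {1,3,5,6} 4  {1,4,5,6} 12  {2,3,5,6} 1  {3,4,5,6} 4
  5 to go: {0,1,3,5,6} 10  {0,1,4,5,6} 30  {1,2,3,5,6} 5  {1,3,4,5,6} 20  {2,3,4,5,6} 5
  if 0:i drops first: 30 orders
  if 2:e drops first: 60 orders
  if 4:o drops first: 15 orders
heap linearizations: 105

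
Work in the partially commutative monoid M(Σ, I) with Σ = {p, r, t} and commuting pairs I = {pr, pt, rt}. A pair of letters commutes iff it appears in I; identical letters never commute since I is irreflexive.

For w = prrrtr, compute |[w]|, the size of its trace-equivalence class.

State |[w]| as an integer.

30

piece 0:p — minimal
piece 1:r — minimal
piece 2:r rests on {1:r}
piece 3:r rests on {2:r}
piece 4:t — minimal
piece 5:r rests on {3:r}
minimal pieces: {0:p, 1:r, 4:t}
ways to finish when only these pieces remain (= sum over removing one remaining piece with nothing left below it):
  1 left: {0}→1  {4}→1  {5}→1
  2 left: {0,4}→2  {0,5}→2  {3,5}→1  {4,5}→2
  3 left: {0,3,5}→3  {0,4,5}→6  {2,3,5}→1  {3,4,5}→3
  4 left: {0,2,3,5}→4  {0,3,4,5}→12  {1,2,3,5}→1  {2,3,4,5}→4
  placing 0:p first → 5 extensions
  placing 1:r first → 20 extensions
  placing 4:t first → 5 extensions
total linear extensions = 30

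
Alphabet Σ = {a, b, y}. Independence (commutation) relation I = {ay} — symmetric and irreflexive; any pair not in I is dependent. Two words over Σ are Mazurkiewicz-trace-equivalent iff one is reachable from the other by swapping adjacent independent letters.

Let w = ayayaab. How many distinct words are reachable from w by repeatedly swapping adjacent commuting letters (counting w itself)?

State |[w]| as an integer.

drop 0:a onto floor
drop 1:y onto floor
drop 2:a onto {0:a}
drop 3:y onto {1:y}
drop 4:a onto {2:a}
drop 5:a onto {4:a}
drop 6:b onto {3:y, 5:a}
ground layer = {0:a, 1:y}
drop-orders for the pieces not yet dropped (sum over which currently-grounded one goes next):
  1 to go: {6} 1
  2 to go: {3,6} 1  {5,6} 1
  3 to go: {1,3,6} 1  {3,5,6} 2  {4,5,6} 1
  4 to go: {1,3,5,6} 3  {2,4,5,6} 1  {3,4,5,6} 3
  5 to go: {0,2,4,5,6} 1  {1,3,4,5,6} 6  {2,3,4,5,6} 4
  if 0:a drops first: 10 orders
  if 1:y drops first: 5 orders
heap linearizations: 15

15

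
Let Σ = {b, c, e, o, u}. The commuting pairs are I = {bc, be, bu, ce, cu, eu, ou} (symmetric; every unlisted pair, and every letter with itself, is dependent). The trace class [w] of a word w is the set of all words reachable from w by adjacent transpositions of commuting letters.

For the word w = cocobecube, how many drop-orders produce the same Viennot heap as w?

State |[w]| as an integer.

0(c) covers ∅
1(o) covers 0:c
2(c) covers 1:o
3(o) covers 2:c
4(b) covers 3:o
5(e) covers 3:o
6(c) covers 3:o
7(u) covers ∅
8(b) covers 4:b
9(e) covers 5:e
floor of heap: 0:c, 7:u
completions by unplaced set U, small U first (add the entries for U minus each lowest piece of U):
  |U|=1: {6}:1  {7}:1  {8}:1  {9}:1
  |U|=2: {4,8}:1  {5,9}:1  {6,7}:2  {6,8}:2  {6,9}:2  {7,8}:2  {7,9}:2  {8,9}:2
  |U|=3: {4,6,8}:3  {4,7,8}:3  {4,8,9}:3  {5,6,9}:3  {5,7,9}:3  {5,8,9}:3  {6,7,8}:6  {6,7,9}:6  {6,8,9}:6  {7,8,9}:6
  |U|=4: {4,5,8,9}:6  {4,6,7,8}:12  {4,6,8,9}:12  {4,7,8,9}:12  {5,6,7,9}:12  {5,6,8,9}:12  {5,7,8,9}:12  {6,7,8,9}:24
  |U|=5: {4,5,6,8,9}:30  {4,5,7,8,9}:30  {4,6,7,8,9}:60  {5,6,7,8,9}:60
  |U|=6: {3,4,5,6,8,9}:30  {4,5,6,7,8,9}:180
  |U|=7: {2,3,4,5,6,8,9}:30  {3,4,5,6,7,8,9}:210
  |U|=8: {1,2,3,4,5,6,8,9}:30  {2,3,4,5,6,7,8,9}:240
  start at 0(c): 270
  start at 7(u): 30
sum over floor = 300

300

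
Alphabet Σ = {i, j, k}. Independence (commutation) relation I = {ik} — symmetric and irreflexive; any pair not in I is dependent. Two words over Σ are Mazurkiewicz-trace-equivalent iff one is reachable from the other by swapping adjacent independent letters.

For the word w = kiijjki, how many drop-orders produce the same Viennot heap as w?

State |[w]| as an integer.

6

0(k) covers ∅
1(i) covers ∅
2(i) covers 1:i
3(j) covers 0:k, 2:i
4(j) covers 3:j
5(k) covers 4:j
6(i) covers 4:j
floor of heap: 0:k, 1:i
completions by unplaced set U, small U first (add the entries for U minus each lowest piece of U):
  |U|=1: {5}:1  {6}:1
  |U|=2: {5,6}:2
  |U|=3: {4,5,6}:2
  |U|=4: {3,4,5,6}:2
  |U|=5: {0,3,4,5,6}:2  {2,3,4,5,6}:2
  start at 0(k): 2
  start at 1(i): 4
sum over floor = 6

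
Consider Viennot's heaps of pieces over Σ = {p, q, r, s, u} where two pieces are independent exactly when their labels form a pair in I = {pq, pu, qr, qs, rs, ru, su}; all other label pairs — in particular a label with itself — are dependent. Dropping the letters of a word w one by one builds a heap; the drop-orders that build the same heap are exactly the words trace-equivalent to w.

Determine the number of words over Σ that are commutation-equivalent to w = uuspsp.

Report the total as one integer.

15

drop 0:u onto floor
drop 1:u onto {0:u}
drop 2:s onto floor
drop 3:p onto {2:s}
drop 4:s onto {3:p}
drop 5:p onto {4:s}
ground layer = {0:u, 2:s}
drop-orders for the pieces not yet dropped (sum over which currently-grounded one goes next):
  1 to go: {1} 1  {5} 1
  2 to go: {0,1} 1  {1,5} 2  {4,5} 1
  3 to go: {0,1,5} 3  {1,4,5} 3  {3,4,5} 1
  4 to go: {0,1,4,5} 6  {1,3,4,5} 4  {2,3,4,5} 1
  if 0:u drops first: 5 orders
  if 2:s drops first: 10 orders
heap linearizations: 15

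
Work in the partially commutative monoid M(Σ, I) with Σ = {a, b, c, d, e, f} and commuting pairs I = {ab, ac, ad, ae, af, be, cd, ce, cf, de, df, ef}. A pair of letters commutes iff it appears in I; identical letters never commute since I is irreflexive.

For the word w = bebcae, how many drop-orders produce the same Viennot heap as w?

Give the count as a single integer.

drop 0:b onto floor
drop 1:e onto floor
drop 2:b onto {0:b}
drop 3:c onto {2:b}
drop 4:a onto floor
drop 5:e onto {1:e}
ground layer = {0:b, 1:e, 4:a}
drop-orders for the pieces not yet dropped (sum over which currently-grounded one goes next):
  1 to go: {3} 1  {4} 1  {5} 1
  2 to go: {1,5} 1  {2,3} 1  {3,4} 2  {3,5} 2  {4,5} 2
  3 to go: {0,2,3} 1  {1,3,5} 3  {1,4,5} 3  {2,3,4} 3  {2,3,5} 3  {3,4,5} 6
  4 to go: {0,2,3,4} 4  {0,2,3,5} 4  {1,2,3,5} 6  {1,3,4,5} 12  {2,3,4,5} 12
  if 0:b drops first: 30 orders
  if 1:e drops first: 20 orders
  if 4:a drops first: 10 orders
heap linearizations: 60

60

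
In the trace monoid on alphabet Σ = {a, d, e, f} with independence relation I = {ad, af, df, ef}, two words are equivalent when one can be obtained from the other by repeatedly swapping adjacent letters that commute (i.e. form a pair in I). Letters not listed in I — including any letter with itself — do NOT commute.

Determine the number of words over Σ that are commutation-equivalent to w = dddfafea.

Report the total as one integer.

drop 0:d onto floor
drop 1:d onto {0:d}
drop 2:d onto {1:d}
drop 3:f onto floor
drop 4:a onto floor
drop 5:f onto {3:f}
drop 6:e onto {2:d, 4:a}
drop 7:a onto {6:e}
ground layer = {0:d, 3:f, 4:a}
drop-orders for the pieces not yet dropped (sum over which currently-grounded one goes next):
  1 to go: {5} 1  {7} 1
  2 to go: {3,5} 1  {5,7} 2  {6,7} 1
  3 to go: {2,6,7} 1  {3,5,7} 3  {4,6,7} 1  {5,6,7} 3
  4 to go: {1,2,6,7} 1  {2,4,6,7} 2  {2,5,6,7} 4  {3,5,6,7} 6  {4,5,6,7} 4
  5 to go: {0,1,2,6,7} 1  {1,2,4,6,7} 3  {1,2,5,6,7} 5  {2,3,5,6,7} 10  {2,4,5,6,7} 10  {3,4,5,6,7} 10
  6 to go: {0,1,2,4,6,7} 4  {0,1,2,5,6,7} 6  {1,2,3,5,6,7} 15  {1,2,4,5,6,7} 18  {2,3,4,5,6,7} 30
  if 0:d drops first: 63 orders
  if 3:f drops first: 28 orders
  if 4:a drops first: 21 orders
heap linearizations: 112

112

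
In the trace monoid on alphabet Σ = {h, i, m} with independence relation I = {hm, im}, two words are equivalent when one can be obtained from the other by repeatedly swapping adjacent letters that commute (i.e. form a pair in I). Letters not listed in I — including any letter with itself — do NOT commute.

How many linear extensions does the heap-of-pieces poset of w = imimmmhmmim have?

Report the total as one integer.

drop 0:i onto floor
drop 1:m onto floor
drop 2:i onto {0:i}
drop 3:m onto {1:m}
drop 4:m onto {3:m}
drop 5:m onto {4:m}
drop 6:h onto {2:i}
drop 7:m onto {5:m}
drop 8:m onto {7:m}
drop 9:i onto {6:h}
drop 10:m onto {8:m}
ground layer = {0:i, 1:m}
drop-orders for the pieces not yet dropped (sum over which currently-grounded one goes next):
  1 to go: {9} 1  {10} 1
  2 to go: {6,9} 1  {8,10} 1  {9,10} 2
  3 to go: {2,6,9} 1  {6,9,10} 3  {7,8,10} 1  {8,9,10} 3
  4 to go: {0,2,6,9} 1  {2,6,9,10} 4  {5,7,8,10} 1  {6,8,9,10} 6  {7,8,9,10} 4
  5 to go: {0,2,6,9,10} 5  {2,6,8,9,10} 10  {4,5,7,8,10} 1  {5,7,8,9,10} 5  {6,7,8,9,10} 10
  6 to go: {0,2,6,8,9,10} 15  {2,6,7,8,9,10} 20  {3,4,5,7,8,10} 1  {4,5,7,8,9,10} 6  {5,6,7,8,9,10} 15
  7 to go: {0,2,6,7,8,9,10} 35  {1,3,4,5,7,8,10} 1  {2,5,6,7,8,9,10} 35  {3,4,5,7,8,9,10} 7  {4,5,6,7,8,9,10} 21
  8 to go: {0,2,5,6,7,8,9,10} 70  {1,3,4,5,7,8,9,10} 8  {2,4,5,6,7,8,9,10} 56  {3,4,5,6,7,8,9,10} 28
  9 to go: {0,2,4,5,6,7,8,9,10} 126  {1,3,4,5,6,7,8,9,10} 36  {2,3,4,5,6,7,8,9,10} 84
  if 0:i drops first: 120 orders
  if 1:m drops first: 210 orders
heap linearizations: 330

330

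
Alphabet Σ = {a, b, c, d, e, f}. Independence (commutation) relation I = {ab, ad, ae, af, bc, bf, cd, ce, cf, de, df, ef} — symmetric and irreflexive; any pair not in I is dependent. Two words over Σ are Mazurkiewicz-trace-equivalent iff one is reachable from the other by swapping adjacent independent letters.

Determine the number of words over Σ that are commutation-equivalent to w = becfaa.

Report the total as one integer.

drop 0:b onto floor
drop 1:e onto {0:b}
drop 2:c onto floor
drop 3:f onto floor
drop 4:a onto {2:c}
drop 5:a onto {4:a}
ground layer = {0:b, 2:c, 3:f}
drop-orders for the pieces not yet dropped (sum over which currently-grounded one goes next):
  1 to go: {1} 1  {3} 1  {5} 1
  2 to go: {0,1} 1  {1,3} 2  {1,5} 2  {3,5} 2  {4,5} 1
  3 to go: {0,1,3} 3  {0,1,5} 3  {1,3,5} 6  {1,4,5} 3  {2,4,5} 1  {3,4,5} 3
  4 to go: {0,1,3,5} 12  {0,1,4,5} 6  {1,2,4,5} 4  {1,3,4,5} 12  {2,3,4,5} 4
  if 0:b drops first: 20 orders
  if 2:c drops first: 30 orders
  if 3:f drops first: 10 orders
heap linearizations: 60

60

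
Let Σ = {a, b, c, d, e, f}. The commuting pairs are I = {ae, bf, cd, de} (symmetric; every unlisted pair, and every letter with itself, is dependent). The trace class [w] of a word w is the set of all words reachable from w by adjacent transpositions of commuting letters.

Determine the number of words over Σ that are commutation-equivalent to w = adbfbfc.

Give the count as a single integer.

6

piece 0:a — minimal
piece 1:d rests on {0:a}
piece 2:b rests on {1:d}
piece 3:f rests on {1:d}
piece 4:b rests on {2:b}
piece 5:f rests on {3:f}
piece 6:c rests on {4:b, 5:f}
minimal pieces: {0:a}
ways to finish when only these pieces remain (= sum over removing one remaining piece with nothing left below it):
  1 left: {6}→1
  2 left: {4,6}→1  {5,6}→1
  3 left: {2,4,6}→1  {3,5,6}→1  {4,5,6}→2
  4 left: {2,4,5,6}→3  {3,4,5,6}→3
  5 left: {2,3,4,5,6}→6
  placing 0:a first → 6 extensions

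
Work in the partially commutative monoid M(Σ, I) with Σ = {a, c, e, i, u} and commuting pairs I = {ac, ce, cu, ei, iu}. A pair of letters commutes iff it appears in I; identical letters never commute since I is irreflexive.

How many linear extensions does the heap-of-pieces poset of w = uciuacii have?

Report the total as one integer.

0(u) covers ∅
1(c) covers ∅
2(i) covers 1:c
3(u) covers 0:u
4(a) covers 2:i, 3:u
5(c) covers 2:i
6(i) covers 4:a, 5:c
7(i) covers 6:i
floor of heap: 0:u, 1:c
completions by unplaced set U, small U first (add the entries for U minus each lowest piece of U):
  |U|=1: {7}:1
  |U|=2: {6,7}:1
  |U|=3: {4,6,7}:1  {5,6,7}:1
  |U|=4: {3,4,6,7}:1  {4,5,6,7}:2
  |U|=5: {0,3,4,6,7}:1  {2,4,5,6,7}:2  {3,4,5,6,7}:3
  |U|=6: {0,3,4,5,6,7}:4  {1,2,4,5,6,7}:2  {2,3,4,5,6,7}:5
  start at 0(u): 7
  start at 1(c): 9
sum over floor = 16

16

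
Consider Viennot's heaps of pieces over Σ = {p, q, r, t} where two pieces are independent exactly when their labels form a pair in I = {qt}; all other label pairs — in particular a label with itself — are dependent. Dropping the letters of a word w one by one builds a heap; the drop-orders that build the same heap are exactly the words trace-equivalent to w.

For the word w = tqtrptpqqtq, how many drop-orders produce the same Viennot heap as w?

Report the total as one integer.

12

drop 0:t onto floor
drop 1:q onto floor
drop 2:t onto {0:t}
drop 3:r onto {1:q, 2:t}
drop 4:p onto {3:r}
drop 5:t onto {4:p}
drop 6:p onto {5:t}
drop 7:q onto {6:p}
drop 8:q onto {7:q}
drop 9:t onto {6:p}
drop 10:q onto {8:q}
ground layer = {0:t, 1:q}
drop-orders for the pieces not yet dropped (sum over which currently-grounded one goes next):
  1 to go: {9} 1  {10} 1
  2 to go: {8,10} 1  {9,10} 2
  3 to go: {7,8,10} 1  {8,9,10} 3
  4 to go: {7,8,9,10} 4
  5 to go: {6,7,8,9,10} 4
  6 to go: {5,6,7,8,9,10} 4
  7 to go: {4,5,6,7,8,9,10} 4
  8 to go: {3,4,5,6,7,8,9,10} 4
  9 to go: {1,3,4,5,6,7,8,9,10} 4  {2,3,4,5,6,7,8,9,10} 4
  if 0:t drops first: 8 orders
  if 1:q drops first: 4 orders
heap linearizations: 12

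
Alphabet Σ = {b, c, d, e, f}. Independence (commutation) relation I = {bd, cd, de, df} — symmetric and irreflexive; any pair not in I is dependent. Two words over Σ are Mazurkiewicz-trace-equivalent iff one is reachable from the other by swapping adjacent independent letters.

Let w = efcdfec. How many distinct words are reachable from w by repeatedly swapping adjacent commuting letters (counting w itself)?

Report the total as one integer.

7

drop 0:e onto floor
drop 1:f onto {0:e}
drop 2:c onto {1:f}
drop 3:d onto floor
drop 4:f onto {2:c}
drop 5:e onto {4:f}
drop 6:c onto {5:e}
ground layer = {0:e, 3:d}
drop-orders for the pieces not yet dropped (sum over which currently-grounded one goes next):
  1 to go: {3} 1  {6} 1
  2 to go: {3,6} 2  {5,6} 1
  3 to go: {3,5,6} 3  {4,5,6} 1
  4 to go: {2,4,5,6} 1  {3,4,5,6} 4
  5 to go: {1,2,4,5,6} 1  {2,3,4,5,6} 5
  if 0:e drops first: 6 orders
  if 3:d drops first: 1 orders
heap linearizations: 7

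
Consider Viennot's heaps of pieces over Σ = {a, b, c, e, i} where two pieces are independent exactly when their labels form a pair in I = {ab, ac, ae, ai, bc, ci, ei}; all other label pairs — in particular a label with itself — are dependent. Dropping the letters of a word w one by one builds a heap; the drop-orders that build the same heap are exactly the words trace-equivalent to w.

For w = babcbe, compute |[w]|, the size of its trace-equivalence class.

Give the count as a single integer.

drop 0:b onto floor
drop 1:a onto floor
drop 2:b onto {0:b}
drop 3:c onto floor
drop 4:b onto {2:b}
drop 5:e onto {3:c, 4:b}
ground layer = {0:b, 1:a, 3:c}
drop-orders for the pieces not yet dropped (sum over which currently-grounded one goes next):
  1 to go: {1} 1  {5} 1
  2 to go: {1,5} 2  {3,5} 1  {4,5} 1
  3 to go: {1,3,5} 3  {1,4,5} 3  {2,4,5} 1  {3,4,5} 2
  4 to go: {0,2,4,5} 1  {1,2,4,5} 4  {1,3,4,5} 8  {2,3,4,5} 3
  if 0:b drops first: 15 orders
  if 1:a drops first: 4 orders
  if 3:c drops first: 5 orders
heap linearizations: 24

24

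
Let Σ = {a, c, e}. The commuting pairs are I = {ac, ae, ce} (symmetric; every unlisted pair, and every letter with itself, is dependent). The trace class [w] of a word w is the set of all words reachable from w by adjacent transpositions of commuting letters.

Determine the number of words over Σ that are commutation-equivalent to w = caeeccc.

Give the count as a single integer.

105

piece 0:c — minimal
piece 1:a — minimal
piece 2:e — minimal
piece 3:e rests on {2:e}
piece 4:c rests on {0:c}
piece 5:c rests on {4:c}
piece 6:c rests on {5:c}
minimal pieces: {0:c, 1:a, 2:e}
ways to finish when only these pieces remain (= sum over removing one remaining piece with nothing left below it):
  1 left: {1}→1  {3}→1  {6}→1
  2 left: {1,3}→2  {1,6}→2  {2,3}→1  {3,6}→2  {5,6}→1
  3 left: {1,2,3}→3  {1,3,6}→6  {1,5,6}→3  {2,3,6}→3  {3,5,6}→3  {4,5,6}→1
  4 left: {0,4,5,6}→1  {1,2,3,6}→12  {1,3,5,6}→12  {1,4,5,6}→4  {2,3,5,6}→6  {3,4,5,6}→4
  5 left: {0,1,4,5,6}→5  {0,3,4,5,6}→5  {1,2,3,5,6}→30  {1,3,4,5,6}→20  {2,3,4,5,6}→10
  placing 0:c first → 60 extensions
  placing 1:a first → 15 extensions
  placing 2:e first → 30 extensions
total linear extensions = 105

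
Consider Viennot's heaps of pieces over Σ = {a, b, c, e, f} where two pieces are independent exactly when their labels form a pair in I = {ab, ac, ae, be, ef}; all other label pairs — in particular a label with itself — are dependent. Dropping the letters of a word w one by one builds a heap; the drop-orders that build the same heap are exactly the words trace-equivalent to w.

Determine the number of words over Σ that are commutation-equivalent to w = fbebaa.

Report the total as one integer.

36

piece 0:f — minimal
piece 1:b rests on {0:f}
piece 2:e — minimal
piece 3:b rests on {1:b}
piece 4:a rests on {0:f}
piece 5:a rests on {4:a}
minimal pieces: {0:f, 2:e}
ways to finish when only these pieces remain (= sum over removing one remaining piece with nothing left below it):
  1 left: {2}→1  {3}→1  {5}→1
  2 left: {1,3}→1  {2,3}→2  {2,5}→2  {3,5}→2  {4,5}→1
  3 left: {1,2,3}→3  {1,3,5}→3  {2,3,5}→6  {2,4,5}→3  {3,4,5}→3
  4 left: {1,2,3,5}→12  {1,3,4,5}→6  {2,3,4,5}→12
  placing 0:f first → 30 extensions
  placing 2:e first → 6 extensions
total linear extensions = 36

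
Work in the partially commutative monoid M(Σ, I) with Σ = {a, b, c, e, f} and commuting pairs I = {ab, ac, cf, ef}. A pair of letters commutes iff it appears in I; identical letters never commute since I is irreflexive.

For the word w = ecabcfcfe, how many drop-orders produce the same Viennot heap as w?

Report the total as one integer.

0(e) covers ∅
1(c) covers 0:e
2(a) covers 0:e
3(b) covers 1:c
4(c) covers 3:b
5(f) covers 2:a, 3:b
6(c) covers 4:c
7(f) covers 5:f
8(e) covers 2:a, 6:c
floor of heap: 0:e
completions by unplaced set U, small U first (add the entries for U minus each lowest piece of U):
  |U|=1: {7}:1  {8}:1
  |U|=2: {5,7}:1  {6,8}:1  {7,8}:2
  |U|=3: {4,6,8}:1  {5,7,8}:3  {6,7,8}:3
  |U|=4: {2,5,7,8}:3  {4,6,7,8}:4  {5,6,7,8}:6
  |U|=5: {2,5,6,7,8}:9  {4,5,6,7,8}:10
  |U|=6: {2,4,5,6,7,8}:19  {3,4,5,6,7,8}:10
  |U|=7: {1,3,4,5,6,7,8}:10  {2,3,4,5,6,7,8}:29
  start at 0(e): 39

39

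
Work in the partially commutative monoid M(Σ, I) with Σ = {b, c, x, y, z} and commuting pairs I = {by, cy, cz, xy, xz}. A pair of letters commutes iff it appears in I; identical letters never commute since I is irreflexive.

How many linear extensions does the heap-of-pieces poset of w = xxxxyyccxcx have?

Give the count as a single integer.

55

drop 0:x onto floor
drop 1:x onto {0:x}
drop 2:x onto {1:x}
drop 3:x onto {2:x}
drop 4:y onto floor
drop 5:y onto {4:y}
drop 6:c onto {3:x}
drop 7:c onto {6:c}
drop 8:x onto {7:c}
drop 9:c onto {8:x}
drop 10:x onto {9:c}
ground layer = {0:x, 4:y}
drop-orders for the pieces not yet dropped (sum over which currently-grounded one goes next):
  1 to go: {5} 1  {10} 1
  2 to go: {4,5} 1  {5,10} 2  {9,10} 1
  3 to go: {4,5,10} 3  {5,9,10} 3  {8,9,10} 1
  4 to go: {4,5,9,10} 6  {5,8,9,10} 4  {7,8,9,10} 1
  5 to go: {4,5,8,9,10} 10  {5,7,8,9,10} 5  {6,7,8,9,10} 1
  6 to go: {3,6,7,8,9,10} 1  {4,5,7,8,9,10} 15  {5,6,7,8,9,10} 6
  7 to go: {2,3,6,7,8,9,10} 1  {3,5,6,7,8,9,10} 7  {4,5,6,7,8,9,10} 21
  8 to go: {1,2,3,6,7,8,9,10} 1  {2,3,5,6,7,8,9,10} 8  {3,4,5,6,7,8,9,10} 28
  9 to go: {0,1,2,3,6,7,8,9,10} 1  {1,2,3,5,6,7,8,9,10} 9  {2,3,4,5,6,7,8,9,10} 36
  if 0:x drops first: 45 orders
  if 4:y drops first: 10 orders
heap linearizations: 55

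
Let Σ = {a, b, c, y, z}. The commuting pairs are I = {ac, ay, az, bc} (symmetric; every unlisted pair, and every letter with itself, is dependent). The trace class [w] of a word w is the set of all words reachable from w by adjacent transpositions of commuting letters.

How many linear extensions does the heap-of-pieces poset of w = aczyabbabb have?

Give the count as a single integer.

#0=a has no predecessor
#1=c has no predecessor
#2=z depends on [1:c]
#3=y depends on [2:z]
#4=a depends on [0:a]
#5=b depends on [3:y, 4:a]
#6=b depends on [5:b]
#7=a depends on [6:b]
#8=b depends on [7:a]
#9=b depends on [8:b]
sources: [0:a, 1:c]
N(rest) = Σ N(rest − s) over sources s of rest; N(one piece) = 1:
  size 1 → [9]=1
  size 2 → [8,9]=1
  size 3 → [7,8,9]=1
  size 4 → [6,7,8,9]=1
  size 5 → [5,6,7,8,9]=1
  size 6 → [3,5,6,7,8,9]=1  [4,5,6,7,8,9]=1
  size 7 → [0,4,5,6,7,8,9]=1  [2,3,5,6,7,8,9]=1  [3,4,5,6,7,8,9]=2
  size 8 → [0,3,4,5,6,7,8,9]=3  [1,2,3,5,6,7,8,9]=1  [2,3,4,5,6,7,8,9]=3
  first=0(a) contributes 4
  first=1(c) contributes 6
|[w]| = 10

10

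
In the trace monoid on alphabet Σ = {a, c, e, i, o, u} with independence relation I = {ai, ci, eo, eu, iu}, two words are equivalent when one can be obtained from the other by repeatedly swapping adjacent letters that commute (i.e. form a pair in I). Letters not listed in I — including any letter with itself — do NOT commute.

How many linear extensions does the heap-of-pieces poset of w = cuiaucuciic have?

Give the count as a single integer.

#0=c has no predecessor
#1=u depends on [0:c]
#2=i has no predecessor
#3=a depends on [1:u]
#4=u depends on [3:a]
#5=c depends on [4:u]
#6=u depends on [5:c]
#7=c depends on [6:u]
#8=i depends on [2:i]
#9=i depends on [8:i]
#10=c depends on [7:c]
sources: [0:c, 2:i]
N(rest) = Σ N(rest − s) over sources s of rest; N(one piece) = 1:
  size 1 → [9]=1  [10]=1
  size 2 → [7,10]=1  [8,9]=1  [9,10]=2
  size 3 → [2,8,9]=1  [6,7,10]=1  [7,9,10]=3  [8,9,10]=3
  size 4 → [2,8,9,10]=4  [5,6,7,10]=1  [6,7,9,10]=4  [7,8,9,10]=6
  size 5 → [2,7,8,9,10]=10  [4,5,6,7,10]=1  [5,6,7,9,10]=5  [6,7,8,9,10]=10
  size 6 → [2,6,7,8,9,10]=20  [3,4,5,6,7,10]=1  [4,5,6,7,9,10]=6  [5,6,7,8,9,10]=15
  size 7 → [1,3,4,5,6,7,10]=1  [2,5,6,7,8,9,10]=35  [3,4,5,6,7,9,10]=7  [4,5,6,7,8,9,10]=21
  size 8 → [0,1,3,4,5,6,7,10]=1  [1,3,4,5,6,7,9,10]=8  [2,4,5,6,7,8,9,10]=56  [3,4,5,6,7,8,9,10]=28
  size 9 → [0,1,3,4,5,6,7,9,10]=9  [1,3,4,5,6,7,8,9,10]=36  [2,3,4,5,6,7,8,9,10]=84
  first=0(c) contributes 120
  first=2(i) contributes 45
|[w]| = 165

165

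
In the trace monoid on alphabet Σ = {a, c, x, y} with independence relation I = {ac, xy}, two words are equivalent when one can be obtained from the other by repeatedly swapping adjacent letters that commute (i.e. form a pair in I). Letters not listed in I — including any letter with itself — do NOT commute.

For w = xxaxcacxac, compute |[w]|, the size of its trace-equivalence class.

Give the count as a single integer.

#0=x has no predecessor
#1=x depends on [0:x]
#2=a depends on [1:x]
#3=x depends on [2:a]
#4=c depends on [3:x]
#5=a depends on [3:x]
#6=c depends on [4:c]
#7=x depends on [5:a, 6:c]
#8=a depends on [7:x]
#9=c depends on [7:x]
sources: [0:x]
N(rest) = Σ N(rest − s) over sources s of rest; N(one piece) = 1:
  size 1 → [8]=1  [9]=1
  size 2 → [8,9]=2
  size 3 → [7,8,9]=2
  size 4 → [5,7,8,9]=2  [6,7,8,9]=2
  size 5 → [4,6,7,8,9]=2  [5,6,7,8,9]=4
  size 6 → [4,5,6,7,8,9]=6
  size 7 → [3,4,5,6,7,8,9]=6
  size 8 → [2,3,4,5,6,7,8,9]=6
  first=0(x) contributes 6

6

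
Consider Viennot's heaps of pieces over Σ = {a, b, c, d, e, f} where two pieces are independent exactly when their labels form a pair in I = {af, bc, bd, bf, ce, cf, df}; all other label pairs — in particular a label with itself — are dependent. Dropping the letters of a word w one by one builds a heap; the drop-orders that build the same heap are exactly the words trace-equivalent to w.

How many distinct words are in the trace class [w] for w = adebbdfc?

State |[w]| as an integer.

piece 0:a — minimal
piece 1:d rests on {0:a}
piece 2:e rests on {1:d}
piece 3:b rests on {2:e}
piece 4:b rests on {3:b}
piece 5:d rests on {2:e}
piece 6:f rests on {2:e}
piece 7:c rests on {5:d}
minimal pieces: {0:a}
ways to finish when only these pieces remain (= sum over removing one remaining piece with nothing left below it):
  1 left: {4}→1  {6}→1  {7}→1
  2 left: {3,4}→1  {4,6}→2  {4,7}→2  {5,7}→1  {6,7}→2
  3 left: {3,4,6}→3  {3,4,7}→3  {4,5,7}→3  {4,6,7}→6  {5,6,7}→3
  4 left: {3,4,5,7}→6  {3,4,6,7}→12  {4,5,6,7}→12
  5 left: {3,4,5,6,7}→30
  6 left: {2,3,4,5,6,7}→30
  placing 0:a first → 30 extensions

30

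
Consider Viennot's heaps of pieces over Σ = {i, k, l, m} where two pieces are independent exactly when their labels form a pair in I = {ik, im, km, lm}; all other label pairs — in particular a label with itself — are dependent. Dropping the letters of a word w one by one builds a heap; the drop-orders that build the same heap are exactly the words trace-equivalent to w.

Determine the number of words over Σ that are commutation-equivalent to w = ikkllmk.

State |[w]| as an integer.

#0=i has no predecessor
#1=k has no predecessor
#2=k depends on [1:k]
#3=l depends on [0:i, 2:k]
#4=l depends on [3:l]
#5=m has no predecessor
#6=k depends on [4:l]
sources: [0:i, 1:k, 5:m]
N(rest) = Σ N(rest − s) over sources s of rest; N(one piece) = 1:
  size 1 → [5]=1  [6]=1
  size 2 → [4,6]=1  [5,6]=2
  size 3 → [3,4,6]=1  [4,5,6]=3
  size 4 → [0,3,4,6]=1  [2,3,4,6]=1  [3,4,5,6]=4
  size 5 → [0,2,3,4,6]=2  [0,3,4,5,6]=5  [1,2,3,4,6]=1  [2,3,4,5,6]=5
  first=0(i) contributes 6
  first=1(k) contributes 12
  first=5(m) contributes 3
|[w]| = 21

21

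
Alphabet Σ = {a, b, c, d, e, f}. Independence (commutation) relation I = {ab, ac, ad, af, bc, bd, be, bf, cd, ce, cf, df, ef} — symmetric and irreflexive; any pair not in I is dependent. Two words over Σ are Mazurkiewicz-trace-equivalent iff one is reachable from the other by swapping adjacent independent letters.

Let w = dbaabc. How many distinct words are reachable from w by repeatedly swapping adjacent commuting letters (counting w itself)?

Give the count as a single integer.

180

#0=d has no predecessor
#1=b has no predecessor
#2=a has no predecessor
#3=a depends on [2:a]
#4=b depends on [1:b]
#5=c has no predecessor
sources: [0:d, 1:b, 2:a, 5:c]
N(rest) = Σ N(rest − s) over sources s of rest; N(one piece) = 1:
  size 1 → [0]=1  [3]=1  [4]=1  [5]=1
  size 2 → [0,3]=2  [0,4]=2  [0,5]=2  [1,4]=1  [2,3]=1  [3,4]=2  [3,5]=2  [4,5]=2
  size 3 → [0,1,4]=3  [0,2,3]=3  [0,3,4]=6  [0,3,5]=6  [0,4,5]=6  [1,3,4]=3  [1,4,5]=3  [2,3,4]=3  [2,3,5]=3  [3,4,5]=6
  size 4 → [0,1,3,4]=12  [0,1,4,5]=12  [0,2,3,4]=12  [0,2,3,5]=12  [0,3,4,5]=24  [1,2,3,4]=6  [1,3,4,5]=12  [2,3,4,5]=12
  first=0(d) contributes 30
  first=1(b) contributes 60
  first=2(a) contributes 60
  first=5(c) contributes 30
|[w]| = 180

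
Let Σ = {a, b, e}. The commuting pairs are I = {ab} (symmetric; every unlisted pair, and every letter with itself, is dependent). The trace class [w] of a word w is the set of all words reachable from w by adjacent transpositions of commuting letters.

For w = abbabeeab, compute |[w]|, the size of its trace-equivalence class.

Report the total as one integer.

piece 0:a — minimal
piece 1:b — minimal
piece 2:b rests on {1:b}
piece 3:a rests on {0:a}
piece 4:b rests on {2:b}
piece 5:e rests on {3:a, 4:b}
piece 6:e rests on {5:e}
piece 7:a rests on {6:e}
piece 8:b rests on {6:e}
minimal pieces: {0:a, 1:b}
ways to finish when only these pieces remain (= sum over removing one remaining piece with nothing left below it):
  1 left: {7}→1  {8}→1
  2 left: {7,8}→2
  3 left: {6,7,8}→2
  4 left: {5,6,7,8}→2
  5 left: {3,5,6,7,8}→2  {4,5,6,7,8}→2
  6 left: {0,3,5,6,7,8}→2  {2,4,5,6,7,8}→2  {3,4,5,6,7,8}→4
  7 left: {0,3,4,5,6,7,8}→6  {1,2,4,5,6,7,8}→2  {2,3,4,5,6,7,8}→6
  placing 0:a first → 8 extensions
  placing 1:b first → 12 extensions
total linear extensions = 20

20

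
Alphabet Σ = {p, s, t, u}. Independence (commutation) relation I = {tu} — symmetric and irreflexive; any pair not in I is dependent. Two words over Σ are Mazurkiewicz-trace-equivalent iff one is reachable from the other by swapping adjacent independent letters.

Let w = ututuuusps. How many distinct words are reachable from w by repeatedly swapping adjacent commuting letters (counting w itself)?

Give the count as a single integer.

drop 0:u onto floor
drop 1:t onto floor
drop 2:u onto {0:u}
drop 3:t onto {1:t}
drop 4:u onto {2:u}
drop 5:u onto {4:u}
drop 6:u onto {5:u}
drop 7:s onto {3:t, 6:u}
drop 8:p onto {7:s}
drop 9:s onto {8:p}
ground layer = {0:u, 1:t}
drop-orders for the pieces not yet dropped (sum over which currently-grounded one goes next):
  1 to go: {9} 1
  2 to go: {8,9} 1
  3 to go: {7,8,9} 1
  4 to go: {3,7,8,9} 1  {6,7,8,9} 1
  5 to go: {1,3,7,8,9} 1  {3,6,7,8,9} 2  {5,6,7,8,9} 1
  6 to go: {1,3,6,7,8,9} 3  {3,5,6,7,8,9} 3  {4,5,6,7,8,9} 1
  7 to go: {1,3,5,6,7,8,9} 6  {2,4,5,6,7,8,9} 1  {3,4,5,6,7,8,9} 4
  8 to go: {0,2,4,5,6,7,8,9} 1  {1,3,4,5,6,7,8,9} 10  {2,3,4,5,6,7,8,9} 5
  if 0:u drops first: 15 orders
  if 1:t drops first: 6 orders
heap linearizations: 21

21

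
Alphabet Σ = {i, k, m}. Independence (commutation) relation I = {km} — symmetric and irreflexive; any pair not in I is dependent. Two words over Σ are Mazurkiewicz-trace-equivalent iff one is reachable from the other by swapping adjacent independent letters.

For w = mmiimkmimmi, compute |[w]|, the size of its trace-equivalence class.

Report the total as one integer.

3

0(m) covers ∅
1(m) covers 0:m
2(i) covers 1:m
3(i) covers 2:i
4(m) covers 3:i
5(k) covers 3:i
6(m) covers 4:m
7(i) covers 5:k, 6:m
8(m) covers 7:i
9(m) covers 8:m
10(i) covers 9:m
floor of heap: 0:m
completions by unplaced set U, small U first (add the entries for U minus each lowest piece of U):
  |U|=1: {10}:1
  |U|=2: {9,10}:1
  |U|=3: {8,9,10}:1
  |U|=4: {7,8,9,10}:1
  |U|=5: {5,7,8,9,10}:1  {6,7,8,9,10}:1
  |U|=6: {4,6,7,8,9,10}:1  {5,6,7,8,9,10}:2
  |U|=7: {4,5,6,7,8,9,10}:3
  |U|=8: {3,4,5,6,7,8,9,10}:3
  |U|=9: {2,3,4,5,6,7,8,9,10}:3
  start at 0(m): 3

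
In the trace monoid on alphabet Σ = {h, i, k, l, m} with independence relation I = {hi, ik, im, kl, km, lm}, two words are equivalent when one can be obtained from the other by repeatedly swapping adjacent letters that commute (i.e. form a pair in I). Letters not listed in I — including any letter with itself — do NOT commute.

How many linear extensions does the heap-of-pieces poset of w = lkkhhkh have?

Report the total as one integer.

3

piece 0:l — minimal
piece 1:k — minimal
piece 2:k rests on {1:k}
piece 3:h rests on {0:l, 2:k}
piece 4:h rests on {3:h}
piece 5:k rests on {4:h}
piece 6:h rests on {5:k}
minimal pieces: {0:l, 1:k}
ways to finish when only these pieces remain (= sum over removing one remaining piece with nothing left below it):
  1 left: {6}→1
  2 left: {5,6}→1
  3 left: {4,5,6}→1
  4 left: {3,4,5,6}→1
  5 left: {0,3,4,5,6}→1  {2,3,4,5,6}→1
  placing 0:l first → 1 extensions
  placing 1:k first → 2 extensions
total linear extensions = 3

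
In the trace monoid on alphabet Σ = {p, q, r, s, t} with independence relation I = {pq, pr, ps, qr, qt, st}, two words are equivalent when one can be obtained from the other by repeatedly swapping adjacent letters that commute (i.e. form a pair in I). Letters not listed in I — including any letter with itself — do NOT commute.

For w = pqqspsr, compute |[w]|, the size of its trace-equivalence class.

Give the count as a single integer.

21

#0=p has no predecessor
#1=q has no predecessor
#2=q depends on [1:q]
#3=s depends on [2:q]
#4=p depends on [0:p]
#5=s depends on [3:s]
#6=r depends on [5:s]
sources: [0:p, 1:q]
N(rest) = Σ N(rest − s) over sources s of rest; N(one piece) = 1:
  size 1 → [4]=1  [6]=1
  size 2 → [0,4]=1  [4,6]=2  [5,6]=1
  size 3 → [0,4,6]=3  [3,5,6]=1  [4,5,6]=3
  size 4 → [0,4,5,6]=6  [2,3,5,6]=1  [3,4,5,6]=4
  size 5 → [0,3,4,5,6]=10  [1,2,3,5,6]=1  [2,3,4,5,6]=5
  first=0(p) contributes 6
  first=1(q) contributes 15
|[w]| = 21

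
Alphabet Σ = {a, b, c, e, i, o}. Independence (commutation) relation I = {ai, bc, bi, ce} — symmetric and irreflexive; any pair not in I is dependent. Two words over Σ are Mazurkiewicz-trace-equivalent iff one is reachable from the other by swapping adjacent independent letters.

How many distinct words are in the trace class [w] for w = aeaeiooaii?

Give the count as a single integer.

3

drop 0:a onto floor
drop 1:e onto {0:a}
drop 2:a onto {1:e}
drop 3:e onto {2:a}
drop 4:i onto {3:e}
drop 5:o onto {4:i}
drop 6:o onto {5:o}
drop 7:a onto {6:o}
drop 8:i onto {6:o}
drop 9:i onto {8:i}
ground layer = {0:a}
drop-orders for the pieces not yet dropped (sum over which currently-grounded one goes next):
  1 to go: {7} 1  {9} 1
  2 to go: {7,9} 2  {8,9} 1
  3 to go: {7,8,9} 3
  4 to go: {6,7,8,9} 3
  5 to go: {5,6,7,8,9} 3
  6 to go: {4,5,6,7,8,9} 3
  7 to go: {3,4,5,6,7,8,9} 3
  8 to go: {2,3,4,5,6,7,8,9} 3
  if 0:a drops first: 3 orders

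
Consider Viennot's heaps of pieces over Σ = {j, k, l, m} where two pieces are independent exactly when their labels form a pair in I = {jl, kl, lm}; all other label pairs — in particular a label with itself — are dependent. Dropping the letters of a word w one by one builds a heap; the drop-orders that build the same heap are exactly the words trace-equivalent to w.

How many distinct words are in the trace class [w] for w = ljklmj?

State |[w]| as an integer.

0(l) covers ∅
1(j) covers ∅
2(k) covers 1:j
3(l) covers 0:l
4(m) covers 2:k
5(j) covers 4:m
floor of heap: 0:l, 1:j
completions by unplaced set U, small U first (add the entries for U minus each lowest piece of U):
  |U|=1: {3}:1  {5}:1
  |U|=2: {0,3}:1  {3,5}:2  {4,5}:1
  |U|=3: {0,3,5}:3  {2,4,5}:1  {3,4,5}:3
  |U|=4: {0,3,4,5}:6  {1,2,4,5}:1  {2,3,4,5}:4
  start at 0(l): 5
  start at 1(j): 10
sum over floor = 15

15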